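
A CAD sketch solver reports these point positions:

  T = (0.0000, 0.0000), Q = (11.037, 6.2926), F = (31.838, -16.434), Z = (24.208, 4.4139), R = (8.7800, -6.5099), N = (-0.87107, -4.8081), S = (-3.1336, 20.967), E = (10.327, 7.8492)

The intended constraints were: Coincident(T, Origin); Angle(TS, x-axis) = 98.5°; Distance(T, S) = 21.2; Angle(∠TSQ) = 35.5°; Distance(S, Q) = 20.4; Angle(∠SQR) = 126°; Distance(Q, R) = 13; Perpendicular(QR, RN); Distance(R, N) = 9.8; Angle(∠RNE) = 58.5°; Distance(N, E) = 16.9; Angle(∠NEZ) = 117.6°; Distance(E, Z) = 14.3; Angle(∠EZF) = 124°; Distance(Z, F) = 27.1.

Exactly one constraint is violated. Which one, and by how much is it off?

Distance(Z, F) = 27.1 — off by 4.90.

T = (0.00, 0.00) ✓; TS at 98.50° ✓; |TS| = 21.20 ✓; ∠TSQ = 35.50° ✓; |SQ| = 20.40 ✓; ∠SQR = 126.0° ✓; |QR| = 13.00 ✓; ∠(QR, RN) = 90.00° ✓; |RN| = 9.800 ✓; ∠RNE = 58.50° ✓; |NE| = 16.90 ✓; ∠NEZ = 117.6° ✓; |EZ| = 14.30 ✓; ∠EZF = 124.0° ✓; |ZF| = 22.20 ✗.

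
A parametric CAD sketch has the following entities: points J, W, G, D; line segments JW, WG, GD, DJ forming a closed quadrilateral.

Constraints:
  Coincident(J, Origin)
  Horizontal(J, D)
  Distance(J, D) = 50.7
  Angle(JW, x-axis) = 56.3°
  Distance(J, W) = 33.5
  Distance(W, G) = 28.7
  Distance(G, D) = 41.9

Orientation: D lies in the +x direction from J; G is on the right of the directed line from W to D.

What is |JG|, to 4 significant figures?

8.854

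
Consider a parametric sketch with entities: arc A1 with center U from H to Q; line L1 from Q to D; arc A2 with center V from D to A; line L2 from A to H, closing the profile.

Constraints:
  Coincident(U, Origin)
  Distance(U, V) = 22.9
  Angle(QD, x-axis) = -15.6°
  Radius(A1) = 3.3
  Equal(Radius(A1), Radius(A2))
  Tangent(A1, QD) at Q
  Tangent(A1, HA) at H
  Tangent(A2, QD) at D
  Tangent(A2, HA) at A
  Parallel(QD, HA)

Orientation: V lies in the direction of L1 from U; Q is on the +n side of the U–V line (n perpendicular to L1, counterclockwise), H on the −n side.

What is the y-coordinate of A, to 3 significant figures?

-9.34

The slot axis is L1's direction at -15.6°, so u = (cos -15.6°, sin -15.6°) = (0.963, -0.269) and n = (−sin -15.6°, cos -15.6°) = (0.269, 0.963). U is at the origin and V lies 22.9 along u from U, so V = 22.9·u = (22.1, -6.16). Tangency of A1 to both parallel lines with radius 3.3 puts Q and H at U ± 3.3·n: Q = (0.887, 3.18), H = (-0.887, -3.18). Equal radii place D and A the same way about V: D = V + 3.3·n = (22.9, -2.98), A = V − 3.3·n = (21.2, -9.34). So A.y = -9.34.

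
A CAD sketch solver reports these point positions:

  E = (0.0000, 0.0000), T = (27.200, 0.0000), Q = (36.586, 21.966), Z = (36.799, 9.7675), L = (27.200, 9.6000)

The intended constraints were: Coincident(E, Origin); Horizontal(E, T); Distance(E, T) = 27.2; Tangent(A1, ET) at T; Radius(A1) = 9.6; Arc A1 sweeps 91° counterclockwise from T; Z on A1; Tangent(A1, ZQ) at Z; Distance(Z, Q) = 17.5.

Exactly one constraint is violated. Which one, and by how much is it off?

Distance(Z, Q) = 17.5 — off by 5.30.

E = (0.00, 0.00) ✓; E.y = 0.00, T.y = 0.00 ✓; |ET| = 27.20 ✓; ∠(LT, TE) = 90.00° ✓; |LT| = 9.600 ✓; bearing(L→Z) − bearing(L→T) = 91.00° ✓; |LZ| = 9.600 ✓; ∠(LZ, ZQ) = 90.00° ✓; |ZQ| = 12.20 ✗.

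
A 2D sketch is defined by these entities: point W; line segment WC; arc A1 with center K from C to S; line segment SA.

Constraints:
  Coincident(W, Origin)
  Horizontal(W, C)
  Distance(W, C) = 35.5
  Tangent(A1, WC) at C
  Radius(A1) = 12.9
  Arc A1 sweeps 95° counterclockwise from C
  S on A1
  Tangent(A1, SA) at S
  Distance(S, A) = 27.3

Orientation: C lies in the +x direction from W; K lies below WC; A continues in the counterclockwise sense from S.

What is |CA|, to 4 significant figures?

42.53

W is at the origin; W and C share the same y with |WC| = 35.5 and C on the +x side, so C = (35.50, 0.000). The tangent condition forces KC to be normal to WC, so K = C + (0, -12.9) = (35.50, -12.90). On A1, C sits at bearing 90° from K; a 95° counterclockwise sweep puts S at bearing 185°, so S = K + 12.9·(cos 185°, sin 185°) = (22.65, -14.02). Since A1 is tangent to SA there, KS ⟂ SA, so SA runs along (−sin 185°, cos 185°); with |SA| = 27.3, A = (25.03, -41.22). Then |CA| = |A − C| = 42.53.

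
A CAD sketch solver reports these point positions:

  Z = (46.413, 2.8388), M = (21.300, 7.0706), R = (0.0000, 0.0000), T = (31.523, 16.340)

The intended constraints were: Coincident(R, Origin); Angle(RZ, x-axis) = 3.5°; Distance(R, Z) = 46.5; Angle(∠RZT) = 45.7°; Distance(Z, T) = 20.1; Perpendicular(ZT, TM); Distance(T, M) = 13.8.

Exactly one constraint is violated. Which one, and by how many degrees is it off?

Perpendicular(ZT, TM) — off by 5.60°.

R = (0.00, 0.00) ✓; RZ at 3.500° ✓; |RZ| = 46.50 ✓; ∠RZT = 45.70° ✓; |ZT| = 20.10 ✓; ∠(ZT, TM) = 84.40° ✗; |TM| = 13.80 ✓.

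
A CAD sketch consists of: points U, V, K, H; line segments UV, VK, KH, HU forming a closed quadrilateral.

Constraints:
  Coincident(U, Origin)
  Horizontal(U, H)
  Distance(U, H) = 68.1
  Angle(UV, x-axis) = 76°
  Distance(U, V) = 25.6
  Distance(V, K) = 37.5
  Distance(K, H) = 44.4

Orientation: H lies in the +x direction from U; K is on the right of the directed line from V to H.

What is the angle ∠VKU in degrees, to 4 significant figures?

42.92°

Checks: |VK| = 37.50 ✓; |KH| = 44.40 ✓.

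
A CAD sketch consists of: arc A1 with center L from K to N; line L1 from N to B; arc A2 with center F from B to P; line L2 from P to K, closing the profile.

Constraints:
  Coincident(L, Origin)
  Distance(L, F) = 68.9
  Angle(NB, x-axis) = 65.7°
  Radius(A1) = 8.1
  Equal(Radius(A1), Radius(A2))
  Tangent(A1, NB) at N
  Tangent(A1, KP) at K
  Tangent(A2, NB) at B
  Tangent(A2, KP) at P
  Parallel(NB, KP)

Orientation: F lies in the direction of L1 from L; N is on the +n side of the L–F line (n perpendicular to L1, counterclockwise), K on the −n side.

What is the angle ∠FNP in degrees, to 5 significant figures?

6.5262°

The slot axis is L1's direction at 65.7°, so u = (cos 65.7°, sin 65.7°) = (0.41151, 0.91140) and n = (−sin 65.7°, cos 65.7°) = (-0.91140, 0.41151). L is at the origin and F lies 68.9 along u from L, so F = 68.9·u = (28.353, 62.796). Tangency of A1 to both parallel lines with radius 8.1 puts N and K at L ± 8.1·n: N = (-7.3824, 3.3333), K = (7.3824, -3.3333). Equal radii place B and P the same way about F: B = F + 8.1·n = (20.971, 66.129), P = F − 8.1·n = (35.736, 59.462). Then cos ∠FNP = NF·NP / (|NF||NP|), giving 6.5262°.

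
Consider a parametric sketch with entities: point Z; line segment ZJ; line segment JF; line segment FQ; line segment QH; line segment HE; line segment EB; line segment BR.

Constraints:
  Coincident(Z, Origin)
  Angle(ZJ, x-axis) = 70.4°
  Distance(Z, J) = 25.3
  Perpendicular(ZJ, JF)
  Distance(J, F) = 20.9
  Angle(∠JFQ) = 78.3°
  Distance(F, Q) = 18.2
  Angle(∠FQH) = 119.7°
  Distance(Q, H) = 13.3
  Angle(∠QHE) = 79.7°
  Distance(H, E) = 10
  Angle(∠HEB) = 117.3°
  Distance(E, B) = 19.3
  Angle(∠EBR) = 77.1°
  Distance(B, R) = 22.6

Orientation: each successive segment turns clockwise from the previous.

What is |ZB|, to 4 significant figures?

30.90

Z is at the origin; ZJ runs at 70.4° with length 25.3, so J = (8.487, 23.83). The perpendicularity gives JF at right angles to ZJ, so JF runs at -19.60°; with |JF| = 20.9, F = (28.18, 16.82). ∠JFQ = 78.3° gives FQ at -121.3° from the x-axis; with |FQ| = 18.2, Q = (18.72, 1.272). ∠FQH = 119.7° gives QH at 178.4° from the x-axis; with |QH| = 13.3, H = (5.426, 1.643). ∠QHE = 79.7° gives HE at 78.10° from the x-axis; with |HE| = 10.0, E = (7.488, 11.43). ∠HEB = 117.3° gives EB at 15.40° from the x-axis; with |EB| = 19.3, B = (26.09, 16.55). Then |ZB| = |B − Z| = 30.90.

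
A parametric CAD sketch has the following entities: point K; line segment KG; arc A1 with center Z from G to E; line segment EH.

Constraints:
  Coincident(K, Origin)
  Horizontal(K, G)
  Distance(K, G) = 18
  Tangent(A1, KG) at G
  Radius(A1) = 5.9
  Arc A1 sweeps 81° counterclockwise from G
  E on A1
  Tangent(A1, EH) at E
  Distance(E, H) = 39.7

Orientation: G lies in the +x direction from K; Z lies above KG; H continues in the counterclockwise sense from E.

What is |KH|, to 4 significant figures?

53.43

K is at the origin; K and G share the same y with |KG| = 18.0 and G on the +x side, so G = (18.00, 0.000). The tangent condition forces ZG to be normal to KG, so Z = G + (0, 5.9) = (18.00, 5.900). On A1, G sits at bearing -90° from Z; an 81° counterclockwise sweep puts E at bearing -9°, so E = Z + 5.9·(cos -9°, sin -9°) = (23.83, 4.977). Since A1 is tangent to EH there, ZE ⟂ EH, so EH runs along (−sin -9°, cos -9°); with |EH| = 39.7, H = (30.04, 44.19). Then |KH| = |H − K| = 53.43.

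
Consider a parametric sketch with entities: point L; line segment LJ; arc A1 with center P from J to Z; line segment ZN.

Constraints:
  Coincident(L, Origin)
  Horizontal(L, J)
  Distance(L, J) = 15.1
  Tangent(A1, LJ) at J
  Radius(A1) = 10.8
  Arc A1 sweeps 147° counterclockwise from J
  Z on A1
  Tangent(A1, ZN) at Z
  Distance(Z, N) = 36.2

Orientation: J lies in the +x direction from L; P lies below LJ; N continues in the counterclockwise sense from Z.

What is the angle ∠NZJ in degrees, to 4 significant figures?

106.5°

On A1, J sits at bearing 90° from P; a 147° counterclockwise sweep puts Z at bearing 237°, so Z = P + 10.8·(cos 237°, sin 237°) = (9.218, -19.86). A1 meets ZN tangentially, so PZ is at right angles to ZN, so ZN runs along (−sin 237°, cos 237°); with |ZN| = 36.2, N = (39.58, -39.57). Then cos ∠NZJ = ZN·ZJ / (|ZN||ZJ|), giving 106.5°.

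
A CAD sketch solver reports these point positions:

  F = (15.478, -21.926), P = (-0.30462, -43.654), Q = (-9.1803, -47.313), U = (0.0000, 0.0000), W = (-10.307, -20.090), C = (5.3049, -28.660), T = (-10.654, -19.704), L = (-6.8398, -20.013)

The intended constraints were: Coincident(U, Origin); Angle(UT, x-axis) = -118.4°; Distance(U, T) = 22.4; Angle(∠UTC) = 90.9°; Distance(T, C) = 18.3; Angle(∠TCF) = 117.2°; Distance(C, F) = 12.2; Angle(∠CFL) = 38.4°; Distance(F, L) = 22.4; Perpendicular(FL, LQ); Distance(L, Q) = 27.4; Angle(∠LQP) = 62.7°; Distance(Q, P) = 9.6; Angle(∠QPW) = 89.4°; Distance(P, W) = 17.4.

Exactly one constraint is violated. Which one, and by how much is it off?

Distance(P, W) = 17.4 — off by 8.20.

U = (0.00, 0.00) ✓; UT at -118.4° ✓; |UT| = 22.40 ✓; ∠UTC = 90.90° ✓; |TC| = 18.30 ✓; ∠TCF = 117.2° ✓; |CF| = 12.20 ✓; ∠CFL = 38.40° ✓; |FL| = 22.40 ✓; ∠(FL, LQ) = 90.00° ✓; |LQ| = 27.40 ✓; ∠LQP = 62.70° ✓; |QP| = 9.600 ✓; ∠QPW = 89.40° ✓; |PW| = 25.60 ✗.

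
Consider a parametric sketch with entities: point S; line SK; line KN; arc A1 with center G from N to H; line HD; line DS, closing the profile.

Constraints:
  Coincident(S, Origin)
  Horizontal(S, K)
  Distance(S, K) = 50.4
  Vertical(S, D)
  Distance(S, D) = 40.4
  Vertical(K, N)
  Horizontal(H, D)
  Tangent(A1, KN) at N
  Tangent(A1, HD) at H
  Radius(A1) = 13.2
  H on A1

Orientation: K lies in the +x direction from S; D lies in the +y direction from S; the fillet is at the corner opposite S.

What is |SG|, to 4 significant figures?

46.08

S is at the origin; SK is horizontal with |SK| = 50.4 and K on the +x side, so K = (50.40, 0.000). S and D share the same x with |SD| = 40.4 and D on the +y side, so D = (0.000, 40.40). The virtual corner opposite S is at (50.40, 40.40). Since A1 is tangent to KN there, GN ⟂ KN and A1 meets HD tangentially, so GH is at right angles to HD, with radius 13.2, so the center G sits 13.2 in from both sides at G = (37.20, 27.20). Then |SG| = |G − S| = 46.08.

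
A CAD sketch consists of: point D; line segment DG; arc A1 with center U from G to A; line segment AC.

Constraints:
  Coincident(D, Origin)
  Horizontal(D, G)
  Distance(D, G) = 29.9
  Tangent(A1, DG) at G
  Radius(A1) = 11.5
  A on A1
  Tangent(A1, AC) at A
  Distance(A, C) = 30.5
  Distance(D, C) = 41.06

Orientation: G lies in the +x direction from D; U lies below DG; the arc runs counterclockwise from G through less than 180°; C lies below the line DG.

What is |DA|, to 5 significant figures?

20.782

Checks: D = (0.00, 0.00) ✓; ∠(UG, GD) = 90.00° ✓; |UG| = 11.50 ✓; |UA| = 11.50 ✓; ∠(UA, AC) = 90.00° ✓; |AC| = 30.50 ✓; |DC| = 41.06 ✓.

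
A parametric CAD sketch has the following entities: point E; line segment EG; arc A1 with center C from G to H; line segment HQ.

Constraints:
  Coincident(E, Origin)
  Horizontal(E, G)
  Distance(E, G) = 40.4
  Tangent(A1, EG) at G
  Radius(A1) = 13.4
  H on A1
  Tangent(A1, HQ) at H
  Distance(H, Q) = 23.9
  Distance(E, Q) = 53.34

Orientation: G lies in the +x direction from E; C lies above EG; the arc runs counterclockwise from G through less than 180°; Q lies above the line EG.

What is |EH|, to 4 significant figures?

55.20

E is at the origin; EG is horizontal with |EG| = 40.4 and G on the +x side, so G = (40.40, 0.000). Tangency of A1 to EG means the radius CG is perpendicular to EG, so C = G + (0, 13.4) = (40.40, 13.40). Since CH ⟂ HQ (tangency), |CQ| = √(13.4² + 23.9²) = 27.40 regardless of where H sits on A1. So Q lies on both circle(E, 53.34) and circle(C, 27.40); the above-EG intersection is Q = (34.99, 40.26). H is the foot of the tangent from Q: H = (50.56, 22.13).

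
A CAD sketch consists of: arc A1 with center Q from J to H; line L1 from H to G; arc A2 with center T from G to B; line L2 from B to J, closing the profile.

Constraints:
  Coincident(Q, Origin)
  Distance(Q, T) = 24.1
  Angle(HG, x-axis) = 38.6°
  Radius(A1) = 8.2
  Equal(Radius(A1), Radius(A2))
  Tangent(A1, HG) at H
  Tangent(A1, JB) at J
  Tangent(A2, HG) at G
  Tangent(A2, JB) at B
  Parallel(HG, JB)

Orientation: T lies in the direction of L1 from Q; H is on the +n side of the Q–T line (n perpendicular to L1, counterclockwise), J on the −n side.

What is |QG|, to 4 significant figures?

25.46

The slot axis is L1's direction at 38.6°, so u = (cos 38.6°, sin 38.6°) = (0.7815, 0.6239) and n = (−sin 38.6°, cos 38.6°) = (-0.6239, 0.7815). Q is at the origin and T lies 24.1 along u from Q, so T = 24.1·u = (18.83, 15.04). Tangency of A1 to both parallel lines with radius 8.2 puts H and J at Q ± 8.2·n: H = (-5.116, 6.408), J = (5.116, -6.408). Equal radii place G and B the same way about T: G = T + 8.2·n = (13.72, 21.44), B = T − 8.2·n = (23.95, 8.627). Then |QG| = |G − Q| = 25.46.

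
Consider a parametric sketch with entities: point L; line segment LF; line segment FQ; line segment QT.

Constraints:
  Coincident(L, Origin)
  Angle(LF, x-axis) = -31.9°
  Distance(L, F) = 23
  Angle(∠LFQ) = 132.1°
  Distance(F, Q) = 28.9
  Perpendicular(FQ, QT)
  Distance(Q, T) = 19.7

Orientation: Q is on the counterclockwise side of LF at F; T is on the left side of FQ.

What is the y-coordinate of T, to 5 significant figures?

14.749

∠LFQ = 132.1°, so FQ runs at -31.9° + (180° − 132.1°) = 16.000° from the x-axis; with |FQ| = 28.9, Q = F + 28.9·(cos 16.000°, sin 16.000°) = (47.307, -4.1882). FQ ⟂ QT; with |QT| = 19.7 on the left of FQ, T = Q + 19.7·(-0.27564, 0.96126) = (41.877, 14.749). So T.y = 14.749.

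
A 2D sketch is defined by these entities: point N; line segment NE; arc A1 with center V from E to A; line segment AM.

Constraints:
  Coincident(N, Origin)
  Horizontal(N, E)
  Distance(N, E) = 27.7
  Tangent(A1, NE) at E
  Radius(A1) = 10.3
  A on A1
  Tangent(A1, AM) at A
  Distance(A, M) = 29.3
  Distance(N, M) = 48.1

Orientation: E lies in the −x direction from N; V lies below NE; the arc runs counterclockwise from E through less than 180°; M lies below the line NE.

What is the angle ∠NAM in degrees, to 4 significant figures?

86.77°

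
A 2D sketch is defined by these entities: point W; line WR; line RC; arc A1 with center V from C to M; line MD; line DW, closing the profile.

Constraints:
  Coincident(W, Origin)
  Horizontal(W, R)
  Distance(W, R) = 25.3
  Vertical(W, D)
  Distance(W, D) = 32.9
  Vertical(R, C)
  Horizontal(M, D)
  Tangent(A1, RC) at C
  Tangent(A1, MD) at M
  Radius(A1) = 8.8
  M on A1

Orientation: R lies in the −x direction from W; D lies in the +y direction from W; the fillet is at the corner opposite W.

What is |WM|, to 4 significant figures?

36.81

W is at the origin; W and R share the same y with |WR| = 25.3 and R on the −x side, so R = (-25.30, 0.000). WD is vertical with |WD| = 32.9 and D on the +y side, so D = (0.000, 32.90). The virtual corner opposite W is at (-25.30, 32.90). Since A1 is tangent to RC there, VC ⟂ RC and A1 meets MD tangentially, so VM is at right angles to MD, with radius 8.8, so the center V sits 8.8 in from both sides at V = (-16.50, 24.10). That places the tangent points at C = (-25.30, 24.10) on RC and M = (-16.50, 32.90) on MD. Then |WM| = |M − W| = 36.81.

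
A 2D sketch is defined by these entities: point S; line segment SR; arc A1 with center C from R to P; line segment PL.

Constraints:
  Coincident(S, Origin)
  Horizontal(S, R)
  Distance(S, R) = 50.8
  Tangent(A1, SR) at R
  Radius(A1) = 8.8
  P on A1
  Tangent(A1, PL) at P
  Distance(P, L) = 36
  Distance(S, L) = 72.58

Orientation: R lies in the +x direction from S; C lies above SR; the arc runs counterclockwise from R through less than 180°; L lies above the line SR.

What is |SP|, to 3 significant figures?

60.3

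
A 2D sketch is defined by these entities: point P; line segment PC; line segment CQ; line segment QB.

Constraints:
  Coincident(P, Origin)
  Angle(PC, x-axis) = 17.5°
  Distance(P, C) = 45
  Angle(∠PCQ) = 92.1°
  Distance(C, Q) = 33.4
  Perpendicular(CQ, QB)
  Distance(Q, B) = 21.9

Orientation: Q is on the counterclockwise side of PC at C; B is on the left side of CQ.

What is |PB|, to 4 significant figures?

41.96

P is at the origin; PC runs at 17.5° with length 45.0, so C = 45.0·(cos 17.5°, sin 17.5°) = (42.92, 13.53). ∠PCQ = 92.1°, so CQ runs at 17.5° + (180° − 92.1°) = 105.4° from the x-axis; with |CQ| = 33.4, Q = C + 33.4·(cos 105.4°, sin 105.4°) = (34.05, 45.73). CQ is perpendicular to QB; with |QB| = 21.9 on the left of CQ, B = Q + 21.9·(-0.9641, -0.2656) = (12.93, 39.92). Then |PB| = |B − P| = 41.96.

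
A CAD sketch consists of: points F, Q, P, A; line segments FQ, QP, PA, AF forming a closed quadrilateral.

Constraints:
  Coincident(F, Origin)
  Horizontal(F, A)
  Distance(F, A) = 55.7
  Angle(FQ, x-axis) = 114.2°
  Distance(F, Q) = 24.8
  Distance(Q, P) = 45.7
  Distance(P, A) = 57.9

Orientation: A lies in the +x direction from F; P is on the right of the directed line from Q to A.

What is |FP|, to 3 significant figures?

21.5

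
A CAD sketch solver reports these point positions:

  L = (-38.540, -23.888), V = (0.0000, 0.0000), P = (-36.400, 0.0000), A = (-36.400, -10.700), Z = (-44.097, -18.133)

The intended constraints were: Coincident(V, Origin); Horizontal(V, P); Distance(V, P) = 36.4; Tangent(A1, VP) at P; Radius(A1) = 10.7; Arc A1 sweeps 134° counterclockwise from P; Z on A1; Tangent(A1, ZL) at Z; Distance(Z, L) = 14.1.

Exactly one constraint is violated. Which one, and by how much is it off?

Distance(Z, L) = 14.1 — off by 6.10.

V = (0.00, 0.00) ✓; V.y = 0.00, P.y = 0.00 ✓; |VP| = 36.40 ✓; ∠(AP, PV) = 90.00° ✓; |AP| = 10.70 ✓; bearing(A→Z) − bearing(A→P) = 134.0° ✓; |AZ| = 10.70 ✓; ∠(AZ, ZL) = 90.00° ✓; |ZL| = 8.000 ✗.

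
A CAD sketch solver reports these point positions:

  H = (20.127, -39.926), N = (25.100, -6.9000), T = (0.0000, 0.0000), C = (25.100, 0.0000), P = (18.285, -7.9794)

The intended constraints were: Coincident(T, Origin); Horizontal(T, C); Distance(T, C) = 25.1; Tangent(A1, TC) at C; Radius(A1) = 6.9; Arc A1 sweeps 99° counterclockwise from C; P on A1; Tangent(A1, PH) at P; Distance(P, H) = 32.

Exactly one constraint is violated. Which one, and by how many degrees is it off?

Tangent(A1, PH) at P — off by 5.70°.

T = (0.00, 0.00) ✓; T.y = 0.00, C.y = 0.00 ✓; |TC| = 25.10 ✓; ∠(NC, CT) = 90.00° ✓; |NC| = 6.900 ✓; bearing(N→P) − bearing(N→C) = 99.00° ✓; |NP| = 6.900 ✓; ∠(NP, PH) = 95.70° ✗; |PH| = 32.00 ✓.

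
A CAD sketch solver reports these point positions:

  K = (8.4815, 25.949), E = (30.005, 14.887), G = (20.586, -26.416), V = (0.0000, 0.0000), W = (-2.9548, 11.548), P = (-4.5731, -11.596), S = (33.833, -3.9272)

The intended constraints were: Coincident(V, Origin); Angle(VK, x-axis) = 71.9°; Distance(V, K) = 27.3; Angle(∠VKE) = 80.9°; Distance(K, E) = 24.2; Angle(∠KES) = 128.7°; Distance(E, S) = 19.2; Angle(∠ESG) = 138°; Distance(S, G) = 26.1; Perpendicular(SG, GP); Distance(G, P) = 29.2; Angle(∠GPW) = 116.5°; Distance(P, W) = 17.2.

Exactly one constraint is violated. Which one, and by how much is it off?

Distance(P, W) = 17.2 — off by 6.00.

V = (0.00, 0.00) ✓; VK at 71.90° ✓; |VK| = 27.30 ✓; ∠VKE = 80.90° ✓; |KE| = 24.20 ✓; ∠KES = 128.7° ✓; |ES| = 19.20 ✓; ∠ESG = 138.0° ✓; |SG| = 26.10 ✓; ∠(SG, GP) = 90.00° ✓; |GP| = 29.20 ✓; ∠GPW = 116.5° ✓; |PW| = 23.20 ✗.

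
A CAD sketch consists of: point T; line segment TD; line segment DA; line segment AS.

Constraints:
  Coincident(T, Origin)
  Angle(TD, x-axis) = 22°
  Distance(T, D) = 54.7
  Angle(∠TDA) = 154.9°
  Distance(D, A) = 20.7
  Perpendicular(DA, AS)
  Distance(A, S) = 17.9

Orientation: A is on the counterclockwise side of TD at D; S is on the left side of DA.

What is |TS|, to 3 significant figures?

70.4

∠TDA = 154.9°, so DA runs at 22.0° + (180° − 154.9°) = 47.1° from the x-axis; with |DA| = 20.7, A = D + 20.7·(cos 47.1°, sin 47.1°) = (64.8, 35.7). DA is perpendicular to AS; with |AS| = 17.9 on the left of DA, S = A + 17.9·(-0.733, 0.681) = (51.7, 47.8). Then |TS| = |S − T| = 70.4.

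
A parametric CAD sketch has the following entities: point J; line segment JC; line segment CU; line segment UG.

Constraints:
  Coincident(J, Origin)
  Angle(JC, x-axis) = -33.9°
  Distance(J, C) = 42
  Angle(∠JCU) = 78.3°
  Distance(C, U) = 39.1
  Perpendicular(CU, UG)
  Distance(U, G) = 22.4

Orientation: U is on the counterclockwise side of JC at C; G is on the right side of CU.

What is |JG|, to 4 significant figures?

70.51

∠JCU = 78.3°, so CU runs at -33.9° + (180° − 78.3°) = 67.80° from the x-axis; with |CU| = 39.1, U = C + 39.1·(cos 67.80°, sin 67.80°) = (49.63, 12.78). The perpendicularity gives UG at right angles to CU; with |UG| = 22.4 on the right of CU, G = U + 22.4·(0.9259, -0.3778) = (70.37, 4.313). Then |JG| = |G − J| = 70.51.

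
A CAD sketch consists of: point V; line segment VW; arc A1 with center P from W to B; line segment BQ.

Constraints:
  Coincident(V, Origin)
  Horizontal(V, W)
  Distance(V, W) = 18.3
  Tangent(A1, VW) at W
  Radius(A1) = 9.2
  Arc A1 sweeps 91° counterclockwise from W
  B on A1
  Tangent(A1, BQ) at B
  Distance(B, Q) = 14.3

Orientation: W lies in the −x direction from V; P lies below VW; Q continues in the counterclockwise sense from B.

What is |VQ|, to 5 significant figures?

36.086

On A1, W sits at bearing 90° from P; a 91° counterclockwise sweep puts B at bearing 181°, so B = P + 9.2·(cos 181°, sin 181°) = (-27.499, -9.3606). A1 meets BQ tangentially, so PB is at right angles to BQ, so BQ runs along (−sin 181°, cos 181°); with |BQ| = 14.3, Q = (-27.249, -23.658). Then |VQ| = |Q − V| = 36.086.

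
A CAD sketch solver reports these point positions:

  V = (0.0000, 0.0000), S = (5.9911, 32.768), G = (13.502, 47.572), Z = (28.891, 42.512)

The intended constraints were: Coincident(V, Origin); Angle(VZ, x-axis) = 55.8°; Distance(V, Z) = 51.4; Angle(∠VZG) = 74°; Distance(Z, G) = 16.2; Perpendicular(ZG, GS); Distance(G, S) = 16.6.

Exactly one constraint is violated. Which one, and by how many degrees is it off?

Perpendicular(ZG, GS) — off by 8.70°.

V = (0.00, 0.00) ✓; VZ at 55.80° ✓; |VZ| = 51.40 ✓; ∠VZG = 74.00° ✓; |ZG| = 16.20 ✓; ∠(ZG, GS) = 81.30° ✗; |GS| = 16.60 ✓.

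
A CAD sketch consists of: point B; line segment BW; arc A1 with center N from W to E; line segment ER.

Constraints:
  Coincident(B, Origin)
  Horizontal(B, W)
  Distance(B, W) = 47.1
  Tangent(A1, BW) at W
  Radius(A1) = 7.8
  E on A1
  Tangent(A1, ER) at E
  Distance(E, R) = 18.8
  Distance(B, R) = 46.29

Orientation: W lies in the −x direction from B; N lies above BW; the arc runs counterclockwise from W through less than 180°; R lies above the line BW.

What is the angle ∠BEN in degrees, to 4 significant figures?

172.7°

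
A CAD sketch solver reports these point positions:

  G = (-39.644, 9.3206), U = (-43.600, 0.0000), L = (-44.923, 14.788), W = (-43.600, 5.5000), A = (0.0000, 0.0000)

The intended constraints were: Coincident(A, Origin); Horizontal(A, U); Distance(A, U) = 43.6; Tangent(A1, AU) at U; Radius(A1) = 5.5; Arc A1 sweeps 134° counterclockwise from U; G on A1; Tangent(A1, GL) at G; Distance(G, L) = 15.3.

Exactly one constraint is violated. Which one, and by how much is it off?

Distance(G, L) = 15.3 — off by 7.70.

A = (0.00, 0.00) ✓; A.y = 0.00, U.y = 0.00 ✓; |AU| = 43.60 ✓; ∠(WU, UA) = 90.00° ✓; |WU| = 5.500 ✓; bearing(W→G) − bearing(W→U) = 134.0° ✓; |WG| = 5.500 ✓; ∠(WG, GL) = 90.01° ✓; |GL| = 7.600 ✗.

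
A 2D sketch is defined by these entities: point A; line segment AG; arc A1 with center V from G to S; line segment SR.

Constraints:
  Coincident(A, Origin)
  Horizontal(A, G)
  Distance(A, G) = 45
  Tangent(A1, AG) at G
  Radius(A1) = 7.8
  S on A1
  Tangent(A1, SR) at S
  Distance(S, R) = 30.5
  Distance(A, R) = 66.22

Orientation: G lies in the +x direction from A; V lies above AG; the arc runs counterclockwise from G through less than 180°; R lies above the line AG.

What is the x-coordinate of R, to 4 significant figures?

54.32

A is at the origin; A and G share the same y with |AG| = 45.0 and G on the +x side, so G = (45.00, 0.000). Tangency of A1 to AG means the radius VG is perpendicular to AG, so V = G + (0, 7.8) = (45.00, 7.800). Since VS ⟂ SR (tangency), |VR| = √(7.8² + 30.5²) = 31.48 regardless of where S sits on A1. So R lies on both circle(A, 66.22) and circle(V, 31.48); the above-AG intersection is R = (54.32, 37.87). S is the foot of the tangent from R: S = (52.79, 7.408).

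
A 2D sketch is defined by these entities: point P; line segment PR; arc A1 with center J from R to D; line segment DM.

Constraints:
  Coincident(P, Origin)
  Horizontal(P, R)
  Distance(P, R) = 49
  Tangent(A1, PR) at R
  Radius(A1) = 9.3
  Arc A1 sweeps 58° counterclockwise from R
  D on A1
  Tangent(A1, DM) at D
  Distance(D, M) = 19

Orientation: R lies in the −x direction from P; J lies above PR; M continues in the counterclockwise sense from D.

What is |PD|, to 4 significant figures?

41.34

P is at the origin; P and R share the same y with |PR| = 49.0 and R on the −x side, so R = (-49.00, 0.000). Tangency of A1 to PR means the radius JR is perpendicular to PR, so J = R + (0, 9.3) = (-49.00, 9.300). On A1, R sits at bearing -90° from J; a 58° counterclockwise sweep puts D at bearing -32°, so D = J + 9.3·(cos -32°, sin -32°) = (-41.11, 4.372). Then |PD| = |D − P| = 41.34.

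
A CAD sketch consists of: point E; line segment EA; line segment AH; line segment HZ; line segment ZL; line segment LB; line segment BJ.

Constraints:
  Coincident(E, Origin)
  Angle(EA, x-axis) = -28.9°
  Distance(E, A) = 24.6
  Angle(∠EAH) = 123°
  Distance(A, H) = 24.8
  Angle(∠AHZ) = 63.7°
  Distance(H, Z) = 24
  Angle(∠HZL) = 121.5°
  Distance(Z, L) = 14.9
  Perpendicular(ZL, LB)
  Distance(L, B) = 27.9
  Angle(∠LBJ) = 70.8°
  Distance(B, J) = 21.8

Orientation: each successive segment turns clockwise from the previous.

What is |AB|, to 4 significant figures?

5.869

∠HZL = 121.5° gives ZL at 99.30° from the x-axis; with |ZL| = 14.9, L = (-1.319, -12.85). ZL is perpendicular to LB, so LB runs at 9.300°; with |LB| = 27.9, B = (26.21, -8.344). Then |AB| = |B − A| = 5.869.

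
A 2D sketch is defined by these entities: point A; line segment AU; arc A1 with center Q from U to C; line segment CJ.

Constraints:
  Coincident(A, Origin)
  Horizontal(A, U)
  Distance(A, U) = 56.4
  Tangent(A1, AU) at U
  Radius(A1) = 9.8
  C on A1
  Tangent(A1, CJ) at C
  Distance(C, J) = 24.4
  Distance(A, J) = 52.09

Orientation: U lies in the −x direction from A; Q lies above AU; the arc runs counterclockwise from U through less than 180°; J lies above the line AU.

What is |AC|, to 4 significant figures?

47.46

A is at the origin; AU is horizontal with |AU| = 56.4 and U on the −x side, so U = (-56.40, 0.000). A1 meets AU tangentially, so QU is at right angles to AU, so Q = U + (0, 9.8) = (-56.40, 9.800). Since QC ⟂ CJ (tangency), |QJ| = √(9.8² + 24.4²) = 26.29 regardless of where C sits on A1. So J lies on both circle(A, 52.09) and circle(Q, 26.29); the above-AU intersection is J = (-41.51, 31.47). C is the foot of the tangent from J: C = (-46.84, 7.660).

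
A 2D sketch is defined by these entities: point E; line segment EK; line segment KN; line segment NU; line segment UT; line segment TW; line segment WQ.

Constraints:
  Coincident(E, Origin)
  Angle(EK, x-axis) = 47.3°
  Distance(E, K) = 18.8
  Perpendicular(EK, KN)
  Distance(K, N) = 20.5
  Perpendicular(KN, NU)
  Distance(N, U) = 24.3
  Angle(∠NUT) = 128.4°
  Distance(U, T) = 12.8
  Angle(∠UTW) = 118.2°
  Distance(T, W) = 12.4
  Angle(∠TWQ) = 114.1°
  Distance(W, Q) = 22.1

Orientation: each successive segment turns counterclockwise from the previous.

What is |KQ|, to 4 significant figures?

5.360

E is at the origin; EK runs at 47.3° with length 18.8, so K = (12.75, 13.82). The perpendicularity gives KN at right angles to EK, so KN runs at 137.3°; with |KN| = 20.5, N = (-2.316, 27.72). The perpendicularity gives NU at right angles to KN, so NU runs at -132.7°; with |NU| = 24.3, U = (-18.80, 9.860). ∠NUT = 128.4° gives UT at -81.10° from the x-axis; with |UT| = 12.8, T = (-16.82, -2.786). ∠UTW = 118.2° gives TW at -19.30° from the x-axis; with |TW| = 12.4, W = (-5.112, -6.884). ∠TWQ = 114.1° gives WQ at 46.60° from the x-axis; with |WQ| = 22.1, Q = (10.07, 9.173). Then |KQ| = |Q − K| = 5.360.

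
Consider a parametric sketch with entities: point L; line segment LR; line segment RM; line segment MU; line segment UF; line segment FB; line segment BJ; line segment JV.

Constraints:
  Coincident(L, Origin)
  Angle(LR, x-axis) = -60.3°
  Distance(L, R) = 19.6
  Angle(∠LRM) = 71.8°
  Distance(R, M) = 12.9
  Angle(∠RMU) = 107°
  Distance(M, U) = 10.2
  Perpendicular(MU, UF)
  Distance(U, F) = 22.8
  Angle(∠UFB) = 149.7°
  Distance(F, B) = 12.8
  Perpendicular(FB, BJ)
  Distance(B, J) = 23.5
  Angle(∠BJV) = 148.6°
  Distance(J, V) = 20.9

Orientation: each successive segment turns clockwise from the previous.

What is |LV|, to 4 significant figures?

43.09

L is at the origin; LR runs at -60.3° with length 19.6, so R = (9.711, -17.03). ∠LRM = 71.8° gives RM at -168.5° from the x-axis; with |RM| = 12.9, M = (-2.930, -19.60). ∠RMU = 107.0° gives MU at 118.5° from the x-axis; with |MU| = 10.2, U = (-7.797, -10.63). MU ⟂ UF, so UF runs at 28.50°; with |UF| = 22.8, F = (12.24, 0.2461). ∠UFB = 149.7° gives FB at -1.800° from the x-axis; with |FB| = 12.8, B = (25.03, -0.1559). FB ⟂ BJ, so BJ runs at -91.80°; with |BJ| = 23.5, J = (24.30, -23.64). ∠BJV = 148.6° gives JV at -123.2° from the x-axis; with |JV| = 20.9, V = (12.85, -41.13). Then |LV| = |V − L| = 43.09.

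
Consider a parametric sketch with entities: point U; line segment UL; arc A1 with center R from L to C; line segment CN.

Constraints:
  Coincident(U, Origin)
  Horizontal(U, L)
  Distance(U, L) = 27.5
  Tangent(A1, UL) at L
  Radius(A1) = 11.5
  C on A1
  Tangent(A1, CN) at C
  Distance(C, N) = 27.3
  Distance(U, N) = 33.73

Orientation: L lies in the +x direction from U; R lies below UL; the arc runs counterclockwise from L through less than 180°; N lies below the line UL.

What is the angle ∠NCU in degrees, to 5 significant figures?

93.257°

Checks: U = (0.00, 0.00) ✓; |RC| = 11.50 ✓; ∠(RC, CN) = 90.00° ✓; |CN| = 27.30 ✓; |UN| = 33.73 ✓.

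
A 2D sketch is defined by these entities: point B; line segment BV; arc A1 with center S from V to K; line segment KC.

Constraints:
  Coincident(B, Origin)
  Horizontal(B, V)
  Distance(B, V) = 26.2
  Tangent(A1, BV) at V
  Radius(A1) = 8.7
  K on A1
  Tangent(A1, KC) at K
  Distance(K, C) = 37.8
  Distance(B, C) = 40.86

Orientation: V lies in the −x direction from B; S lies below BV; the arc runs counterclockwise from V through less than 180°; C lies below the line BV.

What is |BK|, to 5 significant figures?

35.459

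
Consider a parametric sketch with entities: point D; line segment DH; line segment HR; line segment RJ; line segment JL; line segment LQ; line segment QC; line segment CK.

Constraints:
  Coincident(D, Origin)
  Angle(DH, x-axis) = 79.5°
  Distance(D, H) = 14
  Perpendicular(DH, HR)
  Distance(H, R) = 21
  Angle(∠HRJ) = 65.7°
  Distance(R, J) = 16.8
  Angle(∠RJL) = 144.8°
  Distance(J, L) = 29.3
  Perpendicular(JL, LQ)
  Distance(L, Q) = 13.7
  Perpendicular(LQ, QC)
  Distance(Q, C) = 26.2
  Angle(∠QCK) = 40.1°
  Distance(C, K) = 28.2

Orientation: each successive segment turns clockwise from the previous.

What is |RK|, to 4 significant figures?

40.92

D is at the origin; DH runs at 79.5° with length 14.0, so H = (2.551, 13.77). The perpendicularity gives HR at right angles to DH, so HR runs at -10.50°; with |HR| = 21.0, R = (23.20, 9.939). ∠HRJ = 65.7° gives RJ at -124.8° from the x-axis; with |RJ| = 16.8, J = (13.61, -3.857). ∠RJL = 144.8° gives JL at -160.0° from the x-axis; with |JL| = 29.3, L = (-13.92, -13.88). The perpendicularity gives LQ at right angles to JL, so LQ runs at 110.0°; with |LQ| = 13.7, Q = (-18.61, -1.004). The perpendicularity gives QC at right angles to LQ, so QC runs at 20.00°; with |QC| = 26.2, C = (6.013, 7.957). ∠QCK = 40.1° gives CK at -119.9° from the x-axis; with |CK| = 28.2, K = (-8.044, -16.49). Then |RK| = |K − R| = 40.92.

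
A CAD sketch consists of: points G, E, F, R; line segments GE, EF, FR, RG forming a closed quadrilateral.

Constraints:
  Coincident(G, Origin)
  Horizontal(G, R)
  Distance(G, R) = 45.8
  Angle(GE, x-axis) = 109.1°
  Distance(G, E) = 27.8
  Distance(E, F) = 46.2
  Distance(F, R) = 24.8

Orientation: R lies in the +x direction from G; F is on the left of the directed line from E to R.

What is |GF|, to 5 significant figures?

43.665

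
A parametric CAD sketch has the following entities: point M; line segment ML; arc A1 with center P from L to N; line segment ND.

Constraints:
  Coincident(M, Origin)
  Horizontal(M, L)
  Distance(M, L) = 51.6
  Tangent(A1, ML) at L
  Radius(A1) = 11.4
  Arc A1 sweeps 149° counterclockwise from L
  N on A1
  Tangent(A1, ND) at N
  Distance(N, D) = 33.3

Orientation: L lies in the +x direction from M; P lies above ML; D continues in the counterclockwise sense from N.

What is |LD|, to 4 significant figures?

44.53

M is at the origin; M and L share the same y with |ML| = 51.6 and L on the +x side, so L = (51.60, 0.000). Since A1 is tangent to ML there, PL ⟂ ML, so P = L + (0, 11.4) = (51.60, 11.40). On A1, L sits at bearing -90° from P; a 149° counterclockwise sweep puts N at bearing 59°, so N = P + 11.4·(cos 59°, sin 59°) = (57.47, 21.17). The tangent condition forces PN to be normal to ND, so ND runs along (−sin 59°, cos 59°); with |ND| = 33.3, D = (28.93, 38.32). Then |LD| = |D − L| = 44.53.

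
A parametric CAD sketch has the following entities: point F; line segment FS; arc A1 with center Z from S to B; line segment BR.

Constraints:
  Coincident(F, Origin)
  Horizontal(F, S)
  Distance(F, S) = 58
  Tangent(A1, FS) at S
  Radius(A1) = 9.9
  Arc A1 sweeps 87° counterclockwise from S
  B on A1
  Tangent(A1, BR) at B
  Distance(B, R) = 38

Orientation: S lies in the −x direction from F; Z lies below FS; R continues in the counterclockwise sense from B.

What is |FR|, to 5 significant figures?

84.396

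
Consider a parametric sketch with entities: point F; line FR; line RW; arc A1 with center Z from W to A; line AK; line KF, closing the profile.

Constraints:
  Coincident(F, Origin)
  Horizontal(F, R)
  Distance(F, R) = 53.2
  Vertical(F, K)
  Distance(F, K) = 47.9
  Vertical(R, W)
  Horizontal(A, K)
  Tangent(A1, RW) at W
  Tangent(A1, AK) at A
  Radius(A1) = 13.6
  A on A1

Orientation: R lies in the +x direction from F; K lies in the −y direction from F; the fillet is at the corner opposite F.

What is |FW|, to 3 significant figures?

63.3

F is at the origin; F and R share the same y with |FR| = 53.2 and R on the +x side, so R = (53.2, 0.00). F and K share the same x with |FK| = 47.9 and K on the −y side, so K = (0.00, -47.9). The virtual corner opposite F is at (53.2, -47.9). Tangency of A1 to RW means the radius ZW is perpendicular to RW and tangency of A1 to AK means the radius ZA is perpendicular to AK, with radius 13.6, so the center Z sits 13.6 in from both sides at Z = (39.6, -34.3). That places the tangent points at W = (53.2, -34.3) on RW and A = (39.6, -47.9) on AK. Then |FW| = |W − F| = 63.3.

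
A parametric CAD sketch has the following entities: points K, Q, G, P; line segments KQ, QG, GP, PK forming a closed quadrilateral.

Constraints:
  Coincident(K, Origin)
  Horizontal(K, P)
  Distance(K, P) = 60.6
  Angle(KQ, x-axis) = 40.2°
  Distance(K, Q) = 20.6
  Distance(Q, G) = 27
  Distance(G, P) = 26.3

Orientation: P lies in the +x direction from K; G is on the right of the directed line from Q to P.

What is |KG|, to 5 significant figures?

35.386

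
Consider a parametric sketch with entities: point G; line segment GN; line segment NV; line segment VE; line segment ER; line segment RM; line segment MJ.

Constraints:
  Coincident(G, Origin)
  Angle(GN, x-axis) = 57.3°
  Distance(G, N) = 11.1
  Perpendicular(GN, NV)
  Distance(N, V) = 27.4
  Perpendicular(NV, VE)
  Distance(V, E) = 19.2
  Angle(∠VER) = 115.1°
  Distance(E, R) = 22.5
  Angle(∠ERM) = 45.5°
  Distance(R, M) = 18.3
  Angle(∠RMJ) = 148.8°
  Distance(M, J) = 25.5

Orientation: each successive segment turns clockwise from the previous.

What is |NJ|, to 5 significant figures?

33.143

G is at the origin; GN runs at 57.3° with length 11.1, so N = (5.9967, 9.3408). The perpendicularity gives NV at right angles to GN, so NV runs at -32.700°; with |NV| = 27.4, V = (29.054, -5.4618). NV is perpendicular to VE, so VE runs at -122.70°; with |VE| = 19.2, E = (18.681, -21.619). ∠VER = 115.1° gives ER at 172.40° from the x-axis; with |ER| = 22.5, R = (-3.6209, -18.643). ∠ERM = 45.5° gives RM at 37.900° from the x-axis; with |RM| = 18.3, M = (10.819, -7.4016). ∠RMJ = 148.8° gives MJ at 6.7000° from the x-axis; with |MJ| = 25.5, J = (36.145, -4.4265). Then |NJ| = |J − N| = 33.143.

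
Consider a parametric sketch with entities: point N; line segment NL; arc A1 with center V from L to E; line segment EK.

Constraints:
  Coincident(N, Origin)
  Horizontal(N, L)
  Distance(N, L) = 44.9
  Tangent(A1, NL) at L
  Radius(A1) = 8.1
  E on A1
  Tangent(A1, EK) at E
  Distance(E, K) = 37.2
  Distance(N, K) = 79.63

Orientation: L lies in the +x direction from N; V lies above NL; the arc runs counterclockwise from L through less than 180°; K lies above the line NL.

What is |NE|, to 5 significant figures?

51.953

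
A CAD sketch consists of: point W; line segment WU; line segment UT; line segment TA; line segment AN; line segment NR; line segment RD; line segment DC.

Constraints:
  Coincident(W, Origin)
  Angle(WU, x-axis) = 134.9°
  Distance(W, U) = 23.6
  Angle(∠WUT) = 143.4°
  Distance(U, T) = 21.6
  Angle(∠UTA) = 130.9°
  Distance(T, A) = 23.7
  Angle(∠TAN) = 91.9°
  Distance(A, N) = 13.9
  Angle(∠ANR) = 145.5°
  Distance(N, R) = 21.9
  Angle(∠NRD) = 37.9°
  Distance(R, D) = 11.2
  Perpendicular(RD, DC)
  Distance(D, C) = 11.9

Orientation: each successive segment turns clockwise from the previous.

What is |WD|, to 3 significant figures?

33.0

W is at the origin; WU runs at 134.9° with length 23.6, so U = (-16.7, 16.7). ∠WUT = 143.4° gives UT at 98.3° from the x-axis; with |UT| = 21.6, T = (-19.8, 38.1). ∠UTA = 130.9° gives TA at 49.2° from the x-axis; with |TA| = 23.7, A = (-4.29, 56.0). ∠TAN = 91.9° gives AN at -38.9° from the x-axis; with |AN| = 13.9, N = (6.53, 47.3). ∠ANR = 145.5° gives NR at -73.4° from the x-axis; with |NR| = 21.9, R = (12.8, 26.3). ∠NRD = 37.9° gives RD at 144° from the x-axis; with |RD| = 11.2, D = (3.67, 32.8). Then |WD| = |D − W| = 33.0.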